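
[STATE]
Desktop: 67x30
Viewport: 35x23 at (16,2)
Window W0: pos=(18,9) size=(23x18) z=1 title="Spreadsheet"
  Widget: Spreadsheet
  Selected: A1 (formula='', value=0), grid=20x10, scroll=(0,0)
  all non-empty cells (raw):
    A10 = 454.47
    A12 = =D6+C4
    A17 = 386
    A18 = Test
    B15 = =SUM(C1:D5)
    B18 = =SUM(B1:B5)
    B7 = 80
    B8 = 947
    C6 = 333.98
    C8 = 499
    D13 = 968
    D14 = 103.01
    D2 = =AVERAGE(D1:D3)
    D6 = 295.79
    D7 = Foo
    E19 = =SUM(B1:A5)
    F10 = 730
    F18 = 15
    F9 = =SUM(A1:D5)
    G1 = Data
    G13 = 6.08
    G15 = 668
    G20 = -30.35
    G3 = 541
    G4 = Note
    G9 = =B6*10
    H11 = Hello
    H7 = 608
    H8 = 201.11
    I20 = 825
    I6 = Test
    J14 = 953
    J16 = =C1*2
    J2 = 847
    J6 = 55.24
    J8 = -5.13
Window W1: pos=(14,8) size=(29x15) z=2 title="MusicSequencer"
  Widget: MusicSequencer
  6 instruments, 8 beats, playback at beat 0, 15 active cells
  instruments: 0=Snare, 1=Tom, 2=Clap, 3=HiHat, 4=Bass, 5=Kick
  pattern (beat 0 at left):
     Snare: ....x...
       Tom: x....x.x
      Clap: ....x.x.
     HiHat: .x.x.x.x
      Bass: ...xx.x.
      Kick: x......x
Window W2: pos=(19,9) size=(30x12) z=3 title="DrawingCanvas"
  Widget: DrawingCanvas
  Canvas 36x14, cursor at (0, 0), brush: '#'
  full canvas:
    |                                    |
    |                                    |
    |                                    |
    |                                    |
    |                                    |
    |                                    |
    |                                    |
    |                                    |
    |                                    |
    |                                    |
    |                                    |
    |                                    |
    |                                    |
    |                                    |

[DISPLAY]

                                   
                                   
                                   
                                   
                                   
                                   
━━━━━━━━━━━━━━━━━━━━━━━━━━┓        
Mus┏━━━━━━━━━━━━━━━━━━━━━━━━━━━━┓  
───┃ DrawingCanvas              ┃  
   ┠────────────────────────────┨  
Sna┃+                           ┃  
  T┃                            ┃  
 Cl┃                            ┃  
HiH┃                            ┃  
 Ba┃                            ┃  
 Ki┃                            ┃  
   ┃                            ┃  
   ┃                            ┃  
   ┗━━━━━━━━━━━━━━━━━━━━━━━━━━━━┛  
                          ┃        
━━━━━━━━━━━━━━━━━━━━━━━━━━┛        
  ┃  9        0       0 ┃          
  ┃ 10   454.47       0 ┃          


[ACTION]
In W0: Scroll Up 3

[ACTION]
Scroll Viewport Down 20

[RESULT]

                                   
━━━━━━━━━━━━━━━━━━━━━━━━━━┓        
Mus┏━━━━━━━━━━━━━━━━━━━━━━━━━━━━┓  
───┃ DrawingCanvas              ┃  
   ┠────────────────────────────┨  
Sna┃+                           ┃  
  T┃                            ┃  
 Cl┃                            ┃  
HiH┃                            ┃  
 Ba┃                            ┃  
 Ki┃                            ┃  
   ┃                            ┃  
   ┃                            ┃  
   ┗━━━━━━━━━━━━━━━━━━━━━━━━━━━━┛  
                          ┃        
━━━━━━━━━━━━━━━━━━━━━━━━━━┛        
  ┃  9        0       0 ┃          
  ┃ 10   454.47       0 ┃          
  ┃ 11        0       0 ┃          
  ┗━━━━━━━━━━━━━━━━━━━━━┛          
                                   
                                   
                                   


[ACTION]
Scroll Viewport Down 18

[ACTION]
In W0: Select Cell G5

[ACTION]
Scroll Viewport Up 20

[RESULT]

                                   
                                   
                                   
                                   
                                   
                                   
                                   
                                   
━━━━━━━━━━━━━━━━━━━━━━━━━━┓        
Mus┏━━━━━━━━━━━━━━━━━━━━━━━━━━━━┓  
───┃ DrawingCanvas              ┃  
   ┠────────────────────────────┨  
Sna┃+                           ┃  
  T┃                            ┃  
 Cl┃                            ┃  
HiH┃                            ┃  
 Ba┃                            ┃  
 Ki┃                            ┃  
   ┃                            ┃  
   ┃                            ┃  
   ┗━━━━━━━━━━━━━━━━━━━━━━━━━━━━┛  
                          ┃        
━━━━━━━━━━━━━━━━━━━━━━━━━━┛        


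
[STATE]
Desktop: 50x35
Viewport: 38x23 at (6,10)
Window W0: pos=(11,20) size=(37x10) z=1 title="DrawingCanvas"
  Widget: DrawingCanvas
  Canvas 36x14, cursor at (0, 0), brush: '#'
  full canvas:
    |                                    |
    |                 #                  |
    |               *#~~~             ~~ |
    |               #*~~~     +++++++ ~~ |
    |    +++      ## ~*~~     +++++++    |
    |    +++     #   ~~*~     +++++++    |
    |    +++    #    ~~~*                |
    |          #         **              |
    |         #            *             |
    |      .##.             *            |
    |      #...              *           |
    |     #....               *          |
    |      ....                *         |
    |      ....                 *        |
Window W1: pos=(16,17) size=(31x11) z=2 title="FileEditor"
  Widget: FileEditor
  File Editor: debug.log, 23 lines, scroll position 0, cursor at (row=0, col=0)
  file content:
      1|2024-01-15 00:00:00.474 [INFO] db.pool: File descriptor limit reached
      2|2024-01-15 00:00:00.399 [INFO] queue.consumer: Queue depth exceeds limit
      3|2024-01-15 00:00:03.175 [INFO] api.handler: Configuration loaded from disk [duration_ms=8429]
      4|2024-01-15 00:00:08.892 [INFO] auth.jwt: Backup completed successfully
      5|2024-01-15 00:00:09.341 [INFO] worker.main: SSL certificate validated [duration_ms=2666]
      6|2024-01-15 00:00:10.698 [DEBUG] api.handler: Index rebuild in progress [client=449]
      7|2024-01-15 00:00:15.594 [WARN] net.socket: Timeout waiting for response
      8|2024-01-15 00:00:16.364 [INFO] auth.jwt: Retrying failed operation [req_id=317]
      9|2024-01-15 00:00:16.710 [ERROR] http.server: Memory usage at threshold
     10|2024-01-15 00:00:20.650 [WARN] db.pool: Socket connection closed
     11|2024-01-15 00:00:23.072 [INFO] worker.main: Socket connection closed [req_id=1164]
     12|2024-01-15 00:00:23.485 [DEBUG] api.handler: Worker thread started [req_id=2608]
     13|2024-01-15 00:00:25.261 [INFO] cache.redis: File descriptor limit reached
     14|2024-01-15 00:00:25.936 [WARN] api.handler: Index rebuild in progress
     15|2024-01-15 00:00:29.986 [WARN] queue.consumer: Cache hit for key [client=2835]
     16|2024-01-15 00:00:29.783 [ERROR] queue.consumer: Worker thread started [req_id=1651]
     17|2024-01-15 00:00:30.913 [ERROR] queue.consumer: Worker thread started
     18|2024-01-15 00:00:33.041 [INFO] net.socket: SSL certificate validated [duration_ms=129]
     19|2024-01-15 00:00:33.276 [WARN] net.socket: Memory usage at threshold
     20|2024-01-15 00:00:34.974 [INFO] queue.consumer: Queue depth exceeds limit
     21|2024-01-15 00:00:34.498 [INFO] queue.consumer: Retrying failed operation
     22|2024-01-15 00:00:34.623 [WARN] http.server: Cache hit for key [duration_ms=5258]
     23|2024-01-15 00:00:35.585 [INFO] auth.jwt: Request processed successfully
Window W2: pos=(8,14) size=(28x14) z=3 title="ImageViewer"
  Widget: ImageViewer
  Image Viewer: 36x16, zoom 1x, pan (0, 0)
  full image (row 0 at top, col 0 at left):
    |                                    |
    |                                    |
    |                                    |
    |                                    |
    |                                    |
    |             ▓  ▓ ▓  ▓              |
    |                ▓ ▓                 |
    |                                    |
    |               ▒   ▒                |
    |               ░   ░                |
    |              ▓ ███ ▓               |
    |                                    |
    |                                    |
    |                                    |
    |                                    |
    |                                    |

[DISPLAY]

                                      
                                      
                                      
                                      
  ┏━━━━━━━━━━━━━━━━━━━━━━━━━━┓        
  ┃ ImageViewer              ┃        
  ┠──────────────────────────┨        
  ┃                          ┃━━━━━━━━
  ┃                          ┃        
  ┃                          ┃────────
  ┃                          ┃.474 [IN
  ┃                          ┃.399 [IN
  ┃             ▓  ▓ ▓  ▓    ┃.175 [IN
  ┃                ▓ ▓       ┃.892 [IN
  ┃                          ┃.341 [IN
  ┃               ▒   ▒      ┃.698 [DE
  ┃               ░   ░      ┃.594 [WA
  ┗━━━━━━━━━━━━━━━━━━━━━━━━━━┛━━━━━━━━
     ┃    +++     #   ~~*~     +++++++
     ┗━━━━━━━━━━━━━━━━━━━━━━━━━━━━━━━━
                                      
                                      
                                      


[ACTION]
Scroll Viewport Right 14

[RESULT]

                                      
                                      
                                      
                                      
━━━━━━━━━━━━━━━━━━━━━━━┓              
ageViewer              ┃              
───────────────────────┨              
                       ┃━━━━━━━━━━┓   
                       ┃          ┃   
                       ┃──────────┨   
                       ┃.474 [INF▲┃┓  
                       ┃.399 [INF█┃┃  
          ▓  ▓ ▓  ▓    ┃.175 [INF░┃┨  
             ▓ ▓       ┃.892 [INF░┃┃  
                       ┃.341 [INF░┃┃  
            ▒   ▒      ┃.698 [DEB░┃┃  
            ░   ░      ┃.594 [WAR▼┃┃  
━━━━━━━━━━━━━━━━━━━━━━━┛━━━━━━━━━━┛┃  
    +++     #   ~~*~     +++++++   ┃  
━━━━━━━━━━━━━━━━━━━━━━━━━━━━━━━━━━━┛  
                                      
                                      
                                      


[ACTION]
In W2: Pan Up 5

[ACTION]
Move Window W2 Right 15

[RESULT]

                                      
                                      
                                      
                                      
          ┏━━━━━━━━━━━━━━━━━━━━━━━━━━┓
          ┃ ImageViewer              ┃
          ┠──────────────────────────┨
    ┏━━━━━┃                          ┃
    ┃ File┃                          ┃
    ┠─────┃                          ┃
━━━━┃█024-┃                          ┃
 Dra┃2024-┃                          ┃
────┃2024-┃             ▓  ▓ ▓  ▓    ┃
+   ┃2024-┃                ▓ ▓       ┃
    ┃2024-┃                          ┃
    ┃2024-┃               ▒   ▒      ┃
    ┃2024-┃               ░   ░      ┃
    ┗━━━━━┗━━━━━━━━━━━━━━━━━━━━━━━━━━┛
    +++     #   ~~*~     +++++++   ┃  
━━━━━━━━━━━━━━━━━━━━━━━━━━━━━━━━━━━┛  
                                      
                                      
                                      


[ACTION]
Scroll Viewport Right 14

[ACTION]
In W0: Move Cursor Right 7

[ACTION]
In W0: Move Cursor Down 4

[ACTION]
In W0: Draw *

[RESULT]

                                      
                                      
                                      
                                      
          ┏━━━━━━━━━━━━━━━━━━━━━━━━━━┓
          ┃ ImageViewer              ┃
          ┠──────────────────────────┨
    ┏━━━━━┃                          ┃
    ┃ File┃                          ┃
    ┠─────┃                          ┃
━━━━┃█024-┃                          ┃
 Dra┃2024-┃                          ┃
────┃2024-┃             ▓  ▓ ▓  ▓    ┃
    ┃2024-┃                ▓ ▓       ┃
    ┃2024-┃                          ┃
    ┃2024-┃               ▒   ▒      ┃
    ┃2024-┃               ░   ░      ┃
    ┗━━━━━┗━━━━━━━━━━━━━━━━━━━━━━━━━━┛
    +++     #   ~~*~     +++++++   ┃  
━━━━━━━━━━━━━━━━━━━━━━━━━━━━━━━━━━━┛  
                                      
                                      
                                      


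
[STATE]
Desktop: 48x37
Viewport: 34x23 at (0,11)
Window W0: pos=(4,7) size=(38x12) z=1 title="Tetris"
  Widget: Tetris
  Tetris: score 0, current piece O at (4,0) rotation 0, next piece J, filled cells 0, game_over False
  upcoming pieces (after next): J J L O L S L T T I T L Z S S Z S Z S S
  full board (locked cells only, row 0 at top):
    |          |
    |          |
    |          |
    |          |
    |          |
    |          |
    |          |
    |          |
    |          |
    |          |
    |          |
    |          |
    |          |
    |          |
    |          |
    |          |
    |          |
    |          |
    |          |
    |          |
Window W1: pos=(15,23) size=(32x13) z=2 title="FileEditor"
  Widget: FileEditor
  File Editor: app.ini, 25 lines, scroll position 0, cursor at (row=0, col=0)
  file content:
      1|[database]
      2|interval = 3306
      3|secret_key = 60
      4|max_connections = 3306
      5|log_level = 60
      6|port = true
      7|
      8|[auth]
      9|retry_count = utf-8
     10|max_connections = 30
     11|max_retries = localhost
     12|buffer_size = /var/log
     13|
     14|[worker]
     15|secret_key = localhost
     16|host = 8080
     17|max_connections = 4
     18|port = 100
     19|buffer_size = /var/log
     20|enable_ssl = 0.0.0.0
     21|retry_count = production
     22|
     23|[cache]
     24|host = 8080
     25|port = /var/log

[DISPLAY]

    ┃          │█                 
    ┃          │███               
    ┃          │                  
    ┃          │                  
    ┃          │                  
    ┃          │Score:            
    ┃          │0                 
    ┗━━━━━━━━━━━━━━━━━━━━━━━━━━━━━
                                  
                                  
                                  
                                  
               ┏━━━━━━━━━━━━━━━━━━
               ┃ FileEditor       
               ┠──────────────────
               ┃█database]        
               ┃interval = 3306   
               ┃secret_key = 60   
               ┃max_connections = 
               ┃log_level = 60    
               ┃port = true       
               ┃                  
               ┃[auth]            


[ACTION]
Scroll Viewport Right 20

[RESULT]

 │█                        ┃      
 │███                      ┃      
 │                         ┃      
 │                         ┃      
 │                         ┃      
 │Score:                   ┃      
 │0                        ┃      
━━━━━━━━━━━━━━━━━━━━━━━━━━━┛      
                                  
                                  
                                  
                                  
 ┏━━━━━━━━━━━━━━━━━━━━━━━━━━━━━━┓ 
 ┃ FileEditor                   ┃ 
 ┠──────────────────────────────┨ 
 ┃█database]                   ▲┃ 
 ┃interval = 3306              █┃ 
 ┃secret_key = 60              ░┃ 
 ┃max_connections = 3306       ░┃ 
 ┃log_level = 60               ░┃ 
 ┃port = true                  ░┃ 
 ┃                             ░┃ 
 ┃[auth]                       ░┃ 


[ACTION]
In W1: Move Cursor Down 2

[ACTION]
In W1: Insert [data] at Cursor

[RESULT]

 │█                        ┃      
 │███                      ┃      
 │                         ┃      
 │                         ┃      
 │                         ┃      
 │Score:                   ┃      
 │0                        ┃      
━━━━━━━━━━━━━━━━━━━━━━━━━━━┛      
                                  
                                  
                                  
                                  
 ┏━━━━━━━━━━━━━━━━━━━━━━━━━━━━━━┓ 
 ┃ FileEditor                   ┃ 
 ┠──────────────────────────────┨ 
 ┃[database]                   ▲┃ 
 ┃interval = 3306              █┃ 
 ┃data█ecret_key = 60          ░┃ 
 ┃max_connections = 3306       ░┃ 
 ┃log_level = 60               ░┃ 
 ┃port = true                  ░┃ 
 ┃                             ░┃ 
 ┃[auth]                       ░┃ 


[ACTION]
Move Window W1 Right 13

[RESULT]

 │█                        ┃      
 │███                      ┃      
 │                         ┃      
 │                         ┃      
 │                         ┃      
 │Score:                   ┃      
 │0                        ┃      
━━━━━━━━━━━━━━━━━━━━━━━━━━━┛      
                                  
                                  
                                  
                                  
  ┏━━━━━━━━━━━━━━━━━━━━━━━━━━━━━━┓
  ┃ FileEditor                   ┃
  ┠──────────────────────────────┨
  ┃[database]                   ▲┃
  ┃interval = 3306              █┃
  ┃data█ecret_key = 60          ░┃
  ┃max_connections = 3306       ░┃
  ┃log_level = 60               ░┃
  ┃port = true                  ░┃
  ┃                             ░┃
  ┃[auth]                       ░┃


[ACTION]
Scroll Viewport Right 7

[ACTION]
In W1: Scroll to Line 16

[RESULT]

 │█                        ┃      
 │███                      ┃      
 │                         ┃      
 │                         ┃      
 │                         ┃      
 │Score:                   ┃      
 │0                        ┃      
━━━━━━━━━━━━━━━━━━━━━━━━━━━┛      
                                  
                                  
                                  
                                  
  ┏━━━━━━━━━━━━━━━━━━━━━━━━━━━━━━┓
  ┃ FileEditor                   ┃
  ┠──────────────────────────────┨
  ┃host = 8080                  ▲┃
  ┃max_connections = 4          ░┃
  ┃port = 100                   ░┃
  ┃buffer_size = /var/log       ░┃
  ┃enable_ssl = 0.0.0.0         ░┃
  ┃retry_count = production     ░┃
  ┃                             ░┃
  ┃[cache]                      █┃


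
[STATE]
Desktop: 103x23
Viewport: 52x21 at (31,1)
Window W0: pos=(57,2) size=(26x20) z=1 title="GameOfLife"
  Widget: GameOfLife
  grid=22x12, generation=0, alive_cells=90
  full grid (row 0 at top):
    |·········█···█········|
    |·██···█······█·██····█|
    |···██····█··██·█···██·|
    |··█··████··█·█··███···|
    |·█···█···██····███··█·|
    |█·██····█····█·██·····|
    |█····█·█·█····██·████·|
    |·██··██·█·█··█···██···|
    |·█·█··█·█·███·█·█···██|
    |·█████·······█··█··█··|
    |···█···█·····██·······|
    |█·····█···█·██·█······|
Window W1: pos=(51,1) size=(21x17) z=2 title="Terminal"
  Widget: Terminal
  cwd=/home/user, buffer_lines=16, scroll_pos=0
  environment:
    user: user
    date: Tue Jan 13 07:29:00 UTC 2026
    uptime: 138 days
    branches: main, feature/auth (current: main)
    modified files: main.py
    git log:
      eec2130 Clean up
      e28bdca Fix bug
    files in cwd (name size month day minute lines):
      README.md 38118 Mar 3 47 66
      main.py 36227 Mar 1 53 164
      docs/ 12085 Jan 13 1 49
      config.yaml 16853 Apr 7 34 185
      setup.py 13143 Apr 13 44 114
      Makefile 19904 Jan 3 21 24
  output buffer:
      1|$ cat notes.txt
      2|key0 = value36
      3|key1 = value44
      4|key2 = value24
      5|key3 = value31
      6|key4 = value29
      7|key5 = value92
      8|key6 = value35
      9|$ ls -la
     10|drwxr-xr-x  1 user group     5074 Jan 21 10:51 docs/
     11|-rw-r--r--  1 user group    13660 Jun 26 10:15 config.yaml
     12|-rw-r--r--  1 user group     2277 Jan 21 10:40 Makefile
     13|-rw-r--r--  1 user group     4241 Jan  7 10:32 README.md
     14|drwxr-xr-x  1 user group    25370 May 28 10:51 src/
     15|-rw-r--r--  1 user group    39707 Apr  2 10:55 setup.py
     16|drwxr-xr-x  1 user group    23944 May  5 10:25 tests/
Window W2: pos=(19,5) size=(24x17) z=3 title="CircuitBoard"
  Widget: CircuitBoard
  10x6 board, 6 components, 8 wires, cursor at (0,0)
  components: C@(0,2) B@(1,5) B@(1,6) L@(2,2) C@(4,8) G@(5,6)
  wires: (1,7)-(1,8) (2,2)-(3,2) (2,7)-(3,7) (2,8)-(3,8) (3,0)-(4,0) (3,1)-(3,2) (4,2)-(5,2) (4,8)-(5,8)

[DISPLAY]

                    ┏━━━━━━━━━━━━━━━━━━━┓           
                    ┃ Terminal          ┃━━━━━━━━━━┓
                    ┠───────────────────┨          ┃
                    ┃$ cat notes.txt    ┃──────────┨
━━━━━━━━━━━┓        ┃key0 = value36     ┃          ┃
rd         ┃        ┃key1 = value44     ┃········  ┃
───────────┨        ┃key2 = value24     ┃·██····█  ┃
4 5 6 7 8 9┃        ┃key3 = value31     ┃·█···██·  ┃
 C         ┃        ┃key4 = value29     ┃··███···  ┃
           ┃        ┃key5 = value92     ┃·███··█·  ┃
           ┃        ┃key6 = value35     ┃·██·····  ┃
           ┃        ┃$ ls -la           ┃██·████·  ┃
 L         ┃        ┃drwxr-xr-x  1 user ┃···██···  ┃
 │         ┃        ┃-rw-r--r--  1 user ┃█·█···██  ┃
 ·         ┃        ┃-rw-r--r--  1 user ┃··█··█··  ┃
           ┃        ┃-rw-r--r--  1 user ┃█·······  ┃
 ·         ┃        ┗━━━━━━━━━━━━━━━━━━━┛·█······  ┃
 │         ┃              ┃                        ┃
 ·         ┃              ┃                        ┃
0)         ┃              ┃                        ┃
━━━━━━━━━━━┛              ┗━━━━━━━━━━━━━━━━━━━━━━━━┛


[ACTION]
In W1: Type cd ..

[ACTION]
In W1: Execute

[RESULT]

                    ┏━━━━━━━━━━━━━━━━━━━┓           
                    ┃ Terminal          ┃━━━━━━━━━━┓
                    ┠───────────────────┨          ┃
                    ┃key5 = value92     ┃──────────┨
━━━━━━━━━━━┓        ┃key6 = value35     ┃          ┃
rd         ┃        ┃$ ls -la           ┃········  ┃
───────────┨        ┃drwxr-xr-x  1 user ┃·██····█  ┃
4 5 6 7 8 9┃        ┃-rw-r--r--  1 user ┃·█···██·  ┃
 C         ┃        ┃-rw-r--r--  1 user ┃··███···  ┃
           ┃        ┃-rw-r--r--  1 user ┃·███··█·  ┃
           ┃        ┃drwxr-xr-x  1 user ┃·██·····  ┃
           ┃        ┃-rw-r--r--  1 user ┃██·████·  ┃
 L         ┃        ┃drwxr-xr-x  1 user ┃···██···  ┃
 │         ┃        ┃$ cd ..            ┃█·█···██  ┃
 ·         ┃        ┃                   ┃··█··█··  ┃
           ┃        ┃$ █                ┃█·······  ┃
 ·         ┃        ┗━━━━━━━━━━━━━━━━━━━┛·█······  ┃
 │         ┃              ┃                        ┃
 ·         ┃              ┃                        ┃
0)         ┃              ┃                        ┃
━━━━━━━━━━━┛              ┗━━━━━━━━━━━━━━━━━━━━━━━━┛


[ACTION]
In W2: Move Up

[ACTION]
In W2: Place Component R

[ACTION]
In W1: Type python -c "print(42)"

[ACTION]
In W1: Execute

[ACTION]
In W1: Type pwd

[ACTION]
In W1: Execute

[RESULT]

                    ┏━━━━━━━━━━━━━━━━━━━┓           
                    ┃ Terminal          ┃━━━━━━━━━━┓
                    ┠───────────────────┨          ┃
                    ┃-rw-r--r--  1 user ┃──────────┨
━━━━━━━━━━━┓        ┃-rw-r--r--  1 user ┃          ┃
rd         ┃        ┃-rw-r--r--  1 user ┃········  ┃
───────────┨        ┃drwxr-xr-x  1 user ┃·██····█  ┃
4 5 6 7 8 9┃        ┃-rw-r--r--  1 user ┃·█···██·  ┃
 C         ┃        ┃drwxr-xr-x  1 user ┃··███···  ┃
           ┃        ┃$ cd ..            ┃·███··█·  ┃
           ┃        ┃                   ┃·██·····  ┃
           ┃        ┃$ python -c "print(┃██·████·  ┃
 L         ┃        ┃42                 ┃···██···  ┃
 │         ┃        ┃$ pwd              ┃█·█···██  ┃
 ·         ┃        ┃/home              ┃··█··█··  ┃
           ┃        ┃$ █                ┃█·······  ┃
 ·         ┃        ┗━━━━━━━━━━━━━━━━━━━┛·█······  ┃
 │         ┃              ┃                        ┃
 ·         ┃              ┃                        ┃
0)         ┃              ┃                        ┃
━━━━━━━━━━━┛              ┗━━━━━━━━━━━━━━━━━━━━━━━━┛


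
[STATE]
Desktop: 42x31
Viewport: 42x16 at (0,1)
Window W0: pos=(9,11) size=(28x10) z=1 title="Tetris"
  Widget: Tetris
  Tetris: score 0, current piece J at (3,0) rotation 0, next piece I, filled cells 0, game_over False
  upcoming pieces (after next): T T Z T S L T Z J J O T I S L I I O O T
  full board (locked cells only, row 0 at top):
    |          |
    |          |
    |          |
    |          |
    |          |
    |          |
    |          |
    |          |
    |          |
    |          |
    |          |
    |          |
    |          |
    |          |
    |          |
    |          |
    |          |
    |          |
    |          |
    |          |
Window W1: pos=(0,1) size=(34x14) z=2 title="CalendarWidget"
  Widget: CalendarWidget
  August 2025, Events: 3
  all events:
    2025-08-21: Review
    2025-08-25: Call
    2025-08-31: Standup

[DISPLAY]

┏━━━━━━━━━━━━━━━━━━━━━━━━━━━━━━━━┓        
┃ CalendarWidget                 ┃        
┠────────────────────────────────┨        
┃          August 2025           ┃        
┃Mo Tu We Th Fr Sa Su            ┃        
┃             1  2  3            ┃        
┃ 4  5  6  7  8  9 10            ┃        
┃11 12 13 14 15 16 17            ┃        
┃18 19 20 21* 22 23 24           ┃        
┃25* 26 27 28 29 30 31*          ┃        
┃                                ┃━━┓     
┃                                ┃  ┃     
┃                                ┃──┨     
┗━━━━━━━━━━━━━━━━━━━━━━━━━━━━━━━━┛  ┃     
         ┃          │████           ┃     
         ┃          │               ┃     


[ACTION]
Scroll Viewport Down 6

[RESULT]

┃ 4  5  6  7  8  9 10            ┃        
┃11 12 13 14 15 16 17            ┃        
┃18 19 20 21* 22 23 24           ┃        
┃25* 26 27 28 29 30 31*          ┃        
┃                                ┃━━┓     
┃                                ┃  ┃     
┃                                ┃──┨     
┗━━━━━━━━━━━━━━━━━━━━━━━━━━━━━━━━┛  ┃     
         ┃          │████           ┃     
         ┃          │               ┃     
         ┃          │               ┃     
         ┃          │               ┃     
         ┃          │               ┃     
         ┗━━━━━━━━━━━━━━━━━━━━━━━━━━┛     
                                          
                                          


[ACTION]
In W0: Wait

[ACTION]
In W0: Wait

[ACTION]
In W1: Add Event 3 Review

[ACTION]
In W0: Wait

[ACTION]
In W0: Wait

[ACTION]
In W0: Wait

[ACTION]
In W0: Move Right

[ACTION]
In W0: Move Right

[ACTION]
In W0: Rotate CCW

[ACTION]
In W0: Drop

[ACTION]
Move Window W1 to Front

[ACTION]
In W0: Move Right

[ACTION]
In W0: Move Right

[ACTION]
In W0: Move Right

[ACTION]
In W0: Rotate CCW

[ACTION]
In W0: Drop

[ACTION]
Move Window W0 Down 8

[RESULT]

┃ 4  5  6  7  8  9 10            ┃        
┃11 12 13 14 15 16 17            ┃        
┃18 19 20 21* 22 23 24           ┃        
┃25* 26 27 28 29 30 31*          ┃        
┃                                ┃        
┃                                ┃        
┃                                ┃        
┗━━━━━━━━━━━━━━━━━━━━━━━━━━━━━━━━┛        
                                          
                                          
                                          
                                          
         ┏━━━━━━━━━━━━━━━━━━━━━━━━━━┓     
         ┃ Tetris                   ┃     
         ┠──────────────────────────┨     
         ┃          │Next:          ┃     


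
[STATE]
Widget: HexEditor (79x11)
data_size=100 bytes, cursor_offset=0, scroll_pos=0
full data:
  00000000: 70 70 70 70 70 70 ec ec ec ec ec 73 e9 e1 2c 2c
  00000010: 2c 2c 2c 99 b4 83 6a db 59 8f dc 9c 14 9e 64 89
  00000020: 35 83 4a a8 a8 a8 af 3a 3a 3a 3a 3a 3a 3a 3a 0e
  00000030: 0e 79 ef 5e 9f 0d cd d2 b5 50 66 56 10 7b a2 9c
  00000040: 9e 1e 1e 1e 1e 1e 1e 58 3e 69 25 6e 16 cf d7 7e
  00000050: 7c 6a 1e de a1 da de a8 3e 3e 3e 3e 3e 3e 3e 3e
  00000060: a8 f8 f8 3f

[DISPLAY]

00000000  70 70 70 70 70 70 ec ec  ec ec ec 73 e9 e1 2c 2c  |pppppp.....s..,,| 
00000010  2c 2c 2c 99 b4 83 6a db  59 8f dc 9c 14 9e 64 89  |,,,...j.Y.....d.| 
00000020  35 83 4a a8 a8 a8 af 3a  3a 3a 3a 3a 3a 3a 3a 0e  |5.J....::::::::.| 
00000030  0e 79 ef 5e 9f 0d cd d2  b5 50 66 56 10 7b a2 9c  |.y.^.....PfV.{..| 
00000040  9e 1e 1e 1e 1e 1e 1e 58  3e 69 25 6e 16 cf d7 7e  |.......X>i%n...~| 
00000050  7c 6a 1e de a1 da de a8  3e 3e 3e 3e 3e 3e 3e 3e  ||j......>>>>>>>>| 
00000060  a8 f8 f8 3f                                       |...?            | 
                                                                               
                                                                               
                                                                               
                                                                               


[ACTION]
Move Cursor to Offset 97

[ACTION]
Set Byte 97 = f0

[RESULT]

00000000  70 70 70 70 70 70 ec ec  ec ec ec 73 e9 e1 2c 2c  |pppppp.....s..,,| 
00000010  2c 2c 2c 99 b4 83 6a db  59 8f dc 9c 14 9e 64 89  |,,,...j.Y.....d.| 
00000020  35 83 4a a8 a8 a8 af 3a  3a 3a 3a 3a 3a 3a 3a 0e  |5.J....::::::::.| 
00000030  0e 79 ef 5e 9f 0d cd d2  b5 50 66 56 10 7b a2 9c  |.y.^.....PfV.{..| 
00000040  9e 1e 1e 1e 1e 1e 1e 58  3e 69 25 6e 16 cf d7 7e  |.......X>i%n...~| 
00000050  7c 6a 1e de a1 da de a8  3e 3e 3e 3e 3e 3e 3e 3e  ||j......>>>>>>>>| 
00000060  a8 F0 f8 3f                                       |...?            | 
                                                                               
                                                                               
                                                                               
                                                                               


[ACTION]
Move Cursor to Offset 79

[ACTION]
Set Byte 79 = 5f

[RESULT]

00000000  70 70 70 70 70 70 ec ec  ec ec ec 73 e9 e1 2c 2c  |pppppp.....s..,,| 
00000010  2c 2c 2c 99 b4 83 6a db  59 8f dc 9c 14 9e 64 89  |,,,...j.Y.....d.| 
00000020  35 83 4a a8 a8 a8 af 3a  3a 3a 3a 3a 3a 3a 3a 0e  |5.J....::::::::.| 
00000030  0e 79 ef 5e 9f 0d cd d2  b5 50 66 56 10 7b a2 9c  |.y.^.....PfV.{..| 
00000040  9e 1e 1e 1e 1e 1e 1e 58  3e 69 25 6e 16 cf d7 5F  |.......X>i%n..._| 
00000050  7c 6a 1e de a1 da de a8  3e 3e 3e 3e 3e 3e 3e 3e  ||j......>>>>>>>>| 
00000060  a8 f0 f8 3f                                       |...?            | 
                                                                               
                                                                               
                                                                               
                                                                               


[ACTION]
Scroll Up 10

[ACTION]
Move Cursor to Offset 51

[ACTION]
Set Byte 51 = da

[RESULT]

00000000  70 70 70 70 70 70 ec ec  ec ec ec 73 e9 e1 2c 2c  |pppppp.....s..,,| 
00000010  2c 2c 2c 99 b4 83 6a db  59 8f dc 9c 14 9e 64 89  |,,,...j.Y.....d.| 
00000020  35 83 4a a8 a8 a8 af 3a  3a 3a 3a 3a 3a 3a 3a 0e  |5.J....::::::::.| 
00000030  0e 79 ef DA 9f 0d cd d2  b5 50 66 56 10 7b a2 9c  |.y.......PfV.{..| 
00000040  9e 1e 1e 1e 1e 1e 1e 58  3e 69 25 6e 16 cf d7 5f  |.......X>i%n..._| 
00000050  7c 6a 1e de a1 da de a8  3e 3e 3e 3e 3e 3e 3e 3e  ||j......>>>>>>>>| 
00000060  a8 f0 f8 3f                                       |...?            | 
                                                                               
                                                                               
                                                                               
                                                                               


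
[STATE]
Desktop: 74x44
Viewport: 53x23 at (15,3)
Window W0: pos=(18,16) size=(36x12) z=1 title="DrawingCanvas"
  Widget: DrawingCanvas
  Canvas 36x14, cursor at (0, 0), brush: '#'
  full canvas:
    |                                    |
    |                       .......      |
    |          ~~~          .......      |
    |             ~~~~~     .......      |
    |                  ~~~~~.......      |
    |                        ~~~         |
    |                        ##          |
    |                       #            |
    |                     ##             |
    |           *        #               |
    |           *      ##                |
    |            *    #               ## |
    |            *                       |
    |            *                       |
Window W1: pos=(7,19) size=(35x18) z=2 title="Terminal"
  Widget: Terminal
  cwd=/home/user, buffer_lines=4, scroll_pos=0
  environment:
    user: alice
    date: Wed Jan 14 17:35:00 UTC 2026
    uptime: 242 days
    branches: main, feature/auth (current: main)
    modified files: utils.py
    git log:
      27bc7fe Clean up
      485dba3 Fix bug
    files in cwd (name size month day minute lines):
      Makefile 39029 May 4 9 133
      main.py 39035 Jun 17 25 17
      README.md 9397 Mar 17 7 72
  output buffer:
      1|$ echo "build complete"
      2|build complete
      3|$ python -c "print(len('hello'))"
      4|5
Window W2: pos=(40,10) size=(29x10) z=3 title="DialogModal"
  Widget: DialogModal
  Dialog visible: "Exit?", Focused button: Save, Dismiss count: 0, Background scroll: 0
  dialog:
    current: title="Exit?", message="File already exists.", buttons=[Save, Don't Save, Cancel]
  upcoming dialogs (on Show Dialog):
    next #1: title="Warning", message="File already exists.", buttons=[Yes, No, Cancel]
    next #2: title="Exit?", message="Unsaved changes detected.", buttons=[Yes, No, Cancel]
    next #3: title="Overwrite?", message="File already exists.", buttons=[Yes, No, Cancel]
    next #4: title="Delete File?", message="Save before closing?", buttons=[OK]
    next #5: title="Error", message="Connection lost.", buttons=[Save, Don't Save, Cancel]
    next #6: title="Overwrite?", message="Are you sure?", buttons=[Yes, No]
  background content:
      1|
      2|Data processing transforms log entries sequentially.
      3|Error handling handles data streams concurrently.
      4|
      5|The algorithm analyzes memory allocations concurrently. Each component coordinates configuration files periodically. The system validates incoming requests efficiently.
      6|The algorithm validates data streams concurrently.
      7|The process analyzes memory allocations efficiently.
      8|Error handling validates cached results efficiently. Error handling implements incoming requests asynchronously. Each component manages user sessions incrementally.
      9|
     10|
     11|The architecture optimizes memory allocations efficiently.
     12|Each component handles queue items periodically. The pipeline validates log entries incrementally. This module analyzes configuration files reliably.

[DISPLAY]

                                                     
                                                     
                                                     
                                                     
                                                     
                                                     
                                                     
                         ┏━━━━━━━━━━━━━━━━━━━━━━━━━━━
                         ┃ DialogModal               
                         ┠───────────────────────────
                         ┃  ┌─────────────────────┐  
                         ┃Da│        Exit?        │s 
                         ┃Er│ File already exists.│ta
   ┏━━━━━━━━━━━━━━━━━━━━━┃  │[Save]  Don't Save   │  
   ┃ DrawingCanvas       ┃Th└─────────────────────┘mo
   ┠─────────────────────┃The algorithm validates dat
━━━━━━━━━━━━━━━━━━━━━━━━━┗━━━━━━━━━━━━━━━━━━━━━━━━━━━
al                        ┃.......    ┃              
──────────────────────────┨.......    ┃              
"build complete"          ┃.......    ┃              
omplete                   ┃.......    ┃              
n -c "print(len('hello'))"┃ ~~~       ┃              
                          ┃ ##        ┃              


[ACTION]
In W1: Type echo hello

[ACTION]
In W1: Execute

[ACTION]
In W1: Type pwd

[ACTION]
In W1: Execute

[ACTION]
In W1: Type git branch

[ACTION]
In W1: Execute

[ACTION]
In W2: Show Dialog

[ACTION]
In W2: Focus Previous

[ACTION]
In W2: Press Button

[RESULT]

                                                     
                                                     
                                                     
                                                     
                                                     
                                                     
                                                     
                         ┏━━━━━━━━━━━━━━━━━━━━━━━━━━━
                         ┃ DialogModal               
                         ┠───────────────────────────
                         ┃                           
                         ┃Data processing transforms 
                         ┃Error handling handles data
   ┏━━━━━━━━━━━━━━━━━━━━━┃                           
   ┃ DrawingCanvas       ┃The algorithm analyzes memo
   ┠─────────────────────┃The algorithm validates dat
━━━━━━━━━━━━━━━━━━━━━━━━━┗━━━━━━━━━━━━━━━━━━━━━━━━━━━
al                        ┃.......    ┃              
──────────────────────────┨.......    ┃              
"build complete"          ┃.......    ┃              
omplete                   ┃.......    ┃              
n -c "print(len('hello'))"┃ ~~~       ┃              
                          ┃ ##        ┃              
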